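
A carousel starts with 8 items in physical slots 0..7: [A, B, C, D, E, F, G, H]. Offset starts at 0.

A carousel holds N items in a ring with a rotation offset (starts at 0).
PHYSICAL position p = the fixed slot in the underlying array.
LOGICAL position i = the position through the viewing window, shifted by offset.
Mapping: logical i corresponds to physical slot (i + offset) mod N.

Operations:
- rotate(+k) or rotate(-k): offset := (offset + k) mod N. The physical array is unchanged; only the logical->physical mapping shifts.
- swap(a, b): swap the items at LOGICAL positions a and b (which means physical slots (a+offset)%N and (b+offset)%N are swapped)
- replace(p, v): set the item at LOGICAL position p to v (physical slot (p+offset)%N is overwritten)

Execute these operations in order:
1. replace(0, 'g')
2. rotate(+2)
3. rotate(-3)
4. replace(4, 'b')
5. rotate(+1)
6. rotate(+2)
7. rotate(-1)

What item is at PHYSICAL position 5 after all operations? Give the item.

Answer: F

Derivation:
After op 1 (replace(0, 'g')): offset=0, physical=[g,B,C,D,E,F,G,H], logical=[g,B,C,D,E,F,G,H]
After op 2 (rotate(+2)): offset=2, physical=[g,B,C,D,E,F,G,H], logical=[C,D,E,F,G,H,g,B]
After op 3 (rotate(-3)): offset=7, physical=[g,B,C,D,E,F,G,H], logical=[H,g,B,C,D,E,F,G]
After op 4 (replace(4, 'b')): offset=7, physical=[g,B,C,b,E,F,G,H], logical=[H,g,B,C,b,E,F,G]
After op 5 (rotate(+1)): offset=0, physical=[g,B,C,b,E,F,G,H], logical=[g,B,C,b,E,F,G,H]
After op 6 (rotate(+2)): offset=2, physical=[g,B,C,b,E,F,G,H], logical=[C,b,E,F,G,H,g,B]
After op 7 (rotate(-1)): offset=1, physical=[g,B,C,b,E,F,G,H], logical=[B,C,b,E,F,G,H,g]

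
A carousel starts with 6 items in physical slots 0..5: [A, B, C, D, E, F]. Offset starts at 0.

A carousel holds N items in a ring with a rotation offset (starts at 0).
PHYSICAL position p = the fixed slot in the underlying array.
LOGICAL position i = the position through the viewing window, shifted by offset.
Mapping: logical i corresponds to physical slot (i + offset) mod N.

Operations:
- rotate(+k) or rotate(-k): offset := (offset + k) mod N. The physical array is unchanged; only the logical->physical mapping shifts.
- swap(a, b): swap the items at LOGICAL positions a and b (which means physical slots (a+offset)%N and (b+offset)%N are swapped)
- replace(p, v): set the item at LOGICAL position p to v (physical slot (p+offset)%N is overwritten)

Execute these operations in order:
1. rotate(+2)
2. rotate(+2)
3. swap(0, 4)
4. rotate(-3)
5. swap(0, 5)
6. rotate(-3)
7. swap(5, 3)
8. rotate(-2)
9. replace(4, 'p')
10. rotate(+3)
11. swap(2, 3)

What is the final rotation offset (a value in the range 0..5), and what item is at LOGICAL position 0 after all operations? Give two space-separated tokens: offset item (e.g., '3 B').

Answer: 5 F

Derivation:
After op 1 (rotate(+2)): offset=2, physical=[A,B,C,D,E,F], logical=[C,D,E,F,A,B]
After op 2 (rotate(+2)): offset=4, physical=[A,B,C,D,E,F], logical=[E,F,A,B,C,D]
After op 3 (swap(0, 4)): offset=4, physical=[A,B,E,D,C,F], logical=[C,F,A,B,E,D]
After op 4 (rotate(-3)): offset=1, physical=[A,B,E,D,C,F], logical=[B,E,D,C,F,A]
After op 5 (swap(0, 5)): offset=1, physical=[B,A,E,D,C,F], logical=[A,E,D,C,F,B]
After op 6 (rotate(-3)): offset=4, physical=[B,A,E,D,C,F], logical=[C,F,B,A,E,D]
After op 7 (swap(5, 3)): offset=4, physical=[B,D,E,A,C,F], logical=[C,F,B,D,E,A]
After op 8 (rotate(-2)): offset=2, physical=[B,D,E,A,C,F], logical=[E,A,C,F,B,D]
After op 9 (replace(4, 'p')): offset=2, physical=[p,D,E,A,C,F], logical=[E,A,C,F,p,D]
After op 10 (rotate(+3)): offset=5, physical=[p,D,E,A,C,F], logical=[F,p,D,E,A,C]
After op 11 (swap(2, 3)): offset=5, physical=[p,E,D,A,C,F], logical=[F,p,E,D,A,C]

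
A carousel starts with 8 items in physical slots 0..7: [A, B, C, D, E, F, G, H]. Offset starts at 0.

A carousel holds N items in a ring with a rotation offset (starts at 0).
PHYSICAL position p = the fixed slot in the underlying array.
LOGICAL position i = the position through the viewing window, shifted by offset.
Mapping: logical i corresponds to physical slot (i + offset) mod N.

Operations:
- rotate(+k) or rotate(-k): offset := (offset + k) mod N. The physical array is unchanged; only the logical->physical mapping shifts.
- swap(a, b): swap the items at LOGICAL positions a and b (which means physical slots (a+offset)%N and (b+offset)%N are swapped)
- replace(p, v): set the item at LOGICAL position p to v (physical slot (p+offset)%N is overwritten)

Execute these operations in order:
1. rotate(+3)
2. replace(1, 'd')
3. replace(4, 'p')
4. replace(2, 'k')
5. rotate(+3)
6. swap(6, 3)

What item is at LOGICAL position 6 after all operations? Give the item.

After op 1 (rotate(+3)): offset=3, physical=[A,B,C,D,E,F,G,H], logical=[D,E,F,G,H,A,B,C]
After op 2 (replace(1, 'd')): offset=3, physical=[A,B,C,D,d,F,G,H], logical=[D,d,F,G,H,A,B,C]
After op 3 (replace(4, 'p')): offset=3, physical=[A,B,C,D,d,F,G,p], logical=[D,d,F,G,p,A,B,C]
After op 4 (replace(2, 'k')): offset=3, physical=[A,B,C,D,d,k,G,p], logical=[D,d,k,G,p,A,B,C]
After op 5 (rotate(+3)): offset=6, physical=[A,B,C,D,d,k,G,p], logical=[G,p,A,B,C,D,d,k]
After op 6 (swap(6, 3)): offset=6, physical=[A,d,C,D,B,k,G,p], logical=[G,p,A,d,C,D,B,k]

Answer: B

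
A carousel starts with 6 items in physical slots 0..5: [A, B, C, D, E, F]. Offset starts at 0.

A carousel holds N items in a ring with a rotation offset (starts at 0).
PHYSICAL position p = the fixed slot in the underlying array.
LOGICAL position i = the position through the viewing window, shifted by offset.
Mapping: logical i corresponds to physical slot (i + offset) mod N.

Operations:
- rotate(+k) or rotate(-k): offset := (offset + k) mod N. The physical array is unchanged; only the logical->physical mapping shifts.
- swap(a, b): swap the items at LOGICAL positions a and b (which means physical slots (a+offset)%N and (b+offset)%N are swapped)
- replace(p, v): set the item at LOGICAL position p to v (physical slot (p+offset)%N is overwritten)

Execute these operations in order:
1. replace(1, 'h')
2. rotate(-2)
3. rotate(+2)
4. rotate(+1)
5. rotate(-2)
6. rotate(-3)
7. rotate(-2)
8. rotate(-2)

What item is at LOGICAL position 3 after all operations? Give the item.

Answer: h

Derivation:
After op 1 (replace(1, 'h')): offset=0, physical=[A,h,C,D,E,F], logical=[A,h,C,D,E,F]
After op 2 (rotate(-2)): offset=4, physical=[A,h,C,D,E,F], logical=[E,F,A,h,C,D]
After op 3 (rotate(+2)): offset=0, physical=[A,h,C,D,E,F], logical=[A,h,C,D,E,F]
After op 4 (rotate(+1)): offset=1, physical=[A,h,C,D,E,F], logical=[h,C,D,E,F,A]
After op 5 (rotate(-2)): offset=5, physical=[A,h,C,D,E,F], logical=[F,A,h,C,D,E]
After op 6 (rotate(-3)): offset=2, physical=[A,h,C,D,E,F], logical=[C,D,E,F,A,h]
After op 7 (rotate(-2)): offset=0, physical=[A,h,C,D,E,F], logical=[A,h,C,D,E,F]
After op 8 (rotate(-2)): offset=4, physical=[A,h,C,D,E,F], logical=[E,F,A,h,C,D]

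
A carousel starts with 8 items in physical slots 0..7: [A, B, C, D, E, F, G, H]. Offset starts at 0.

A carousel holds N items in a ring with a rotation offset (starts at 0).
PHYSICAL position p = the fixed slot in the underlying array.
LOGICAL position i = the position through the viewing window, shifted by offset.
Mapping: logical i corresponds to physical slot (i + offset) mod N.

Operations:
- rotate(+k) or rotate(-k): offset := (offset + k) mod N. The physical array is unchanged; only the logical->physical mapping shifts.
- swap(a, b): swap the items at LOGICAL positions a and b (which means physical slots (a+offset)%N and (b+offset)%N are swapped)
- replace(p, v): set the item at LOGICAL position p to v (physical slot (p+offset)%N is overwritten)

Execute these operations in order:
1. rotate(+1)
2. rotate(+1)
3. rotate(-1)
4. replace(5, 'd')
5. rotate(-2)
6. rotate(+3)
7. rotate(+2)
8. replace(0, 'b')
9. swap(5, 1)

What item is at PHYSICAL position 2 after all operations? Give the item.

Answer: C

Derivation:
After op 1 (rotate(+1)): offset=1, physical=[A,B,C,D,E,F,G,H], logical=[B,C,D,E,F,G,H,A]
After op 2 (rotate(+1)): offset=2, physical=[A,B,C,D,E,F,G,H], logical=[C,D,E,F,G,H,A,B]
After op 3 (rotate(-1)): offset=1, physical=[A,B,C,D,E,F,G,H], logical=[B,C,D,E,F,G,H,A]
After op 4 (replace(5, 'd')): offset=1, physical=[A,B,C,D,E,F,d,H], logical=[B,C,D,E,F,d,H,A]
After op 5 (rotate(-2)): offset=7, physical=[A,B,C,D,E,F,d,H], logical=[H,A,B,C,D,E,F,d]
After op 6 (rotate(+3)): offset=2, physical=[A,B,C,D,E,F,d,H], logical=[C,D,E,F,d,H,A,B]
After op 7 (rotate(+2)): offset=4, physical=[A,B,C,D,E,F,d,H], logical=[E,F,d,H,A,B,C,D]
After op 8 (replace(0, 'b')): offset=4, physical=[A,B,C,D,b,F,d,H], logical=[b,F,d,H,A,B,C,D]
After op 9 (swap(5, 1)): offset=4, physical=[A,F,C,D,b,B,d,H], logical=[b,B,d,H,A,F,C,D]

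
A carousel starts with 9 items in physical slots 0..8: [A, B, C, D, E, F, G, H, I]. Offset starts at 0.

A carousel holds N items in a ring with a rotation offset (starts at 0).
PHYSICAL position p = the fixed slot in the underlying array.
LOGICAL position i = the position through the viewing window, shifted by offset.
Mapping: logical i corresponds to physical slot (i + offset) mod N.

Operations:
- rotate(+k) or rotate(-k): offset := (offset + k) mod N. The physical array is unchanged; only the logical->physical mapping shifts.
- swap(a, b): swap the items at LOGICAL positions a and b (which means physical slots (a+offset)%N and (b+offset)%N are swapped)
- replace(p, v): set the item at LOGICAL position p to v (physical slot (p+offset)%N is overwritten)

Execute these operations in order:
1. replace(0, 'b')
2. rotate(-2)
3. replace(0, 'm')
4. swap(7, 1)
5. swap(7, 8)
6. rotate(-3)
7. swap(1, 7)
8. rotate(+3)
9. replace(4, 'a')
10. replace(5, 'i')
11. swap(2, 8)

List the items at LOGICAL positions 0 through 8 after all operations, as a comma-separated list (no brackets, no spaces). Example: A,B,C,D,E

Answer: m,F,I,B,a,i,E,C,b

Derivation:
After op 1 (replace(0, 'b')): offset=0, physical=[b,B,C,D,E,F,G,H,I], logical=[b,B,C,D,E,F,G,H,I]
After op 2 (rotate(-2)): offset=7, physical=[b,B,C,D,E,F,G,H,I], logical=[H,I,b,B,C,D,E,F,G]
After op 3 (replace(0, 'm')): offset=7, physical=[b,B,C,D,E,F,G,m,I], logical=[m,I,b,B,C,D,E,F,G]
After op 4 (swap(7, 1)): offset=7, physical=[b,B,C,D,E,I,G,m,F], logical=[m,F,b,B,C,D,E,I,G]
After op 5 (swap(7, 8)): offset=7, physical=[b,B,C,D,E,G,I,m,F], logical=[m,F,b,B,C,D,E,G,I]
After op 6 (rotate(-3)): offset=4, physical=[b,B,C,D,E,G,I,m,F], logical=[E,G,I,m,F,b,B,C,D]
After op 7 (swap(1, 7)): offset=4, physical=[b,B,G,D,E,C,I,m,F], logical=[E,C,I,m,F,b,B,G,D]
After op 8 (rotate(+3)): offset=7, physical=[b,B,G,D,E,C,I,m,F], logical=[m,F,b,B,G,D,E,C,I]
After op 9 (replace(4, 'a')): offset=7, physical=[b,B,a,D,E,C,I,m,F], logical=[m,F,b,B,a,D,E,C,I]
After op 10 (replace(5, 'i')): offset=7, physical=[b,B,a,i,E,C,I,m,F], logical=[m,F,b,B,a,i,E,C,I]
After op 11 (swap(2, 8)): offset=7, physical=[I,B,a,i,E,C,b,m,F], logical=[m,F,I,B,a,i,E,C,b]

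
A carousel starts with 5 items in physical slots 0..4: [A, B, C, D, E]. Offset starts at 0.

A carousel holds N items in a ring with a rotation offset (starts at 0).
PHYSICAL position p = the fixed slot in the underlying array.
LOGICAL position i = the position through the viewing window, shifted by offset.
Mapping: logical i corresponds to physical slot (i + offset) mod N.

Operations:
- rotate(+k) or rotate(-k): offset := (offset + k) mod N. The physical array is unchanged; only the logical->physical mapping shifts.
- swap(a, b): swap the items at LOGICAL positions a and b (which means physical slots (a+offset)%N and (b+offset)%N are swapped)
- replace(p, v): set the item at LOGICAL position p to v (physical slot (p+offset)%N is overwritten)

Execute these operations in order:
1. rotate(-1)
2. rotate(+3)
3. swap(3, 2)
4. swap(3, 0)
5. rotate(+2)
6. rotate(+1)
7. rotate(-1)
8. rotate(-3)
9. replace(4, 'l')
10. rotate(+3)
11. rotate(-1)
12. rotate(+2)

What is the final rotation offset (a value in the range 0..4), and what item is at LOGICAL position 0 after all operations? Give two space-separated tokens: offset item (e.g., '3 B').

Answer: 0 l

Derivation:
After op 1 (rotate(-1)): offset=4, physical=[A,B,C,D,E], logical=[E,A,B,C,D]
After op 2 (rotate(+3)): offset=2, physical=[A,B,C,D,E], logical=[C,D,E,A,B]
After op 3 (swap(3, 2)): offset=2, physical=[E,B,C,D,A], logical=[C,D,A,E,B]
After op 4 (swap(3, 0)): offset=2, physical=[C,B,E,D,A], logical=[E,D,A,C,B]
After op 5 (rotate(+2)): offset=4, physical=[C,B,E,D,A], logical=[A,C,B,E,D]
After op 6 (rotate(+1)): offset=0, physical=[C,B,E,D,A], logical=[C,B,E,D,A]
After op 7 (rotate(-1)): offset=4, physical=[C,B,E,D,A], logical=[A,C,B,E,D]
After op 8 (rotate(-3)): offset=1, physical=[C,B,E,D,A], logical=[B,E,D,A,C]
After op 9 (replace(4, 'l')): offset=1, physical=[l,B,E,D,A], logical=[B,E,D,A,l]
After op 10 (rotate(+3)): offset=4, physical=[l,B,E,D,A], logical=[A,l,B,E,D]
After op 11 (rotate(-1)): offset=3, physical=[l,B,E,D,A], logical=[D,A,l,B,E]
After op 12 (rotate(+2)): offset=0, physical=[l,B,E,D,A], logical=[l,B,E,D,A]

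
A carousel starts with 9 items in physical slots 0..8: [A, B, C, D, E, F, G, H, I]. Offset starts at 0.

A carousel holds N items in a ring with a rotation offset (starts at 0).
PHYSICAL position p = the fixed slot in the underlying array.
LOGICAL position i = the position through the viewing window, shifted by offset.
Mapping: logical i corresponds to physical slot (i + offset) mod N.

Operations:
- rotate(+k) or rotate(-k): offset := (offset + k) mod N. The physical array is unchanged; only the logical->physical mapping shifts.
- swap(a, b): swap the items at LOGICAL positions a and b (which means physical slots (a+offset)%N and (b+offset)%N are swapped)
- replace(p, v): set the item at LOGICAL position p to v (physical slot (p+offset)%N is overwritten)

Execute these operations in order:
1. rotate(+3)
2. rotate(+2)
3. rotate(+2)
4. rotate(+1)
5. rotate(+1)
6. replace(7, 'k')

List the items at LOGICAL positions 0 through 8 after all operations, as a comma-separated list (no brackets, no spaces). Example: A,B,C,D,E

After op 1 (rotate(+3)): offset=3, physical=[A,B,C,D,E,F,G,H,I], logical=[D,E,F,G,H,I,A,B,C]
After op 2 (rotate(+2)): offset=5, physical=[A,B,C,D,E,F,G,H,I], logical=[F,G,H,I,A,B,C,D,E]
After op 3 (rotate(+2)): offset=7, physical=[A,B,C,D,E,F,G,H,I], logical=[H,I,A,B,C,D,E,F,G]
After op 4 (rotate(+1)): offset=8, physical=[A,B,C,D,E,F,G,H,I], logical=[I,A,B,C,D,E,F,G,H]
After op 5 (rotate(+1)): offset=0, physical=[A,B,C,D,E,F,G,H,I], logical=[A,B,C,D,E,F,G,H,I]
After op 6 (replace(7, 'k')): offset=0, physical=[A,B,C,D,E,F,G,k,I], logical=[A,B,C,D,E,F,G,k,I]

Answer: A,B,C,D,E,F,G,k,I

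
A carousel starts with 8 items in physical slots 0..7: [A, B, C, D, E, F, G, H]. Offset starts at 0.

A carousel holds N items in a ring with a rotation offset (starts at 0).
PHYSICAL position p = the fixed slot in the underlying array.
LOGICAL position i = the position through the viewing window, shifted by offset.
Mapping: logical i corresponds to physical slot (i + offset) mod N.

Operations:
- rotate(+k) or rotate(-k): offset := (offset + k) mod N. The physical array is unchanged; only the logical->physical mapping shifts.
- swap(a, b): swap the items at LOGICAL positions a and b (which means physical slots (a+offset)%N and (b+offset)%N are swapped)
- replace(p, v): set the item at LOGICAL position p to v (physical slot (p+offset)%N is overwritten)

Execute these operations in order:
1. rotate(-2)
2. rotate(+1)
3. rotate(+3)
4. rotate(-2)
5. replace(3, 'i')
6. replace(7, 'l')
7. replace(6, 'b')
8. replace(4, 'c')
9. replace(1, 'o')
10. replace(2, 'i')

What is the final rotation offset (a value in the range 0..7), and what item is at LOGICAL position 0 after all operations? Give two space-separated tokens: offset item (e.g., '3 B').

After op 1 (rotate(-2)): offset=6, physical=[A,B,C,D,E,F,G,H], logical=[G,H,A,B,C,D,E,F]
After op 2 (rotate(+1)): offset=7, physical=[A,B,C,D,E,F,G,H], logical=[H,A,B,C,D,E,F,G]
After op 3 (rotate(+3)): offset=2, physical=[A,B,C,D,E,F,G,H], logical=[C,D,E,F,G,H,A,B]
After op 4 (rotate(-2)): offset=0, physical=[A,B,C,D,E,F,G,H], logical=[A,B,C,D,E,F,G,H]
After op 5 (replace(3, 'i')): offset=0, physical=[A,B,C,i,E,F,G,H], logical=[A,B,C,i,E,F,G,H]
After op 6 (replace(7, 'l')): offset=0, physical=[A,B,C,i,E,F,G,l], logical=[A,B,C,i,E,F,G,l]
After op 7 (replace(6, 'b')): offset=0, physical=[A,B,C,i,E,F,b,l], logical=[A,B,C,i,E,F,b,l]
After op 8 (replace(4, 'c')): offset=0, physical=[A,B,C,i,c,F,b,l], logical=[A,B,C,i,c,F,b,l]
After op 9 (replace(1, 'o')): offset=0, physical=[A,o,C,i,c,F,b,l], logical=[A,o,C,i,c,F,b,l]
After op 10 (replace(2, 'i')): offset=0, physical=[A,o,i,i,c,F,b,l], logical=[A,o,i,i,c,F,b,l]

Answer: 0 A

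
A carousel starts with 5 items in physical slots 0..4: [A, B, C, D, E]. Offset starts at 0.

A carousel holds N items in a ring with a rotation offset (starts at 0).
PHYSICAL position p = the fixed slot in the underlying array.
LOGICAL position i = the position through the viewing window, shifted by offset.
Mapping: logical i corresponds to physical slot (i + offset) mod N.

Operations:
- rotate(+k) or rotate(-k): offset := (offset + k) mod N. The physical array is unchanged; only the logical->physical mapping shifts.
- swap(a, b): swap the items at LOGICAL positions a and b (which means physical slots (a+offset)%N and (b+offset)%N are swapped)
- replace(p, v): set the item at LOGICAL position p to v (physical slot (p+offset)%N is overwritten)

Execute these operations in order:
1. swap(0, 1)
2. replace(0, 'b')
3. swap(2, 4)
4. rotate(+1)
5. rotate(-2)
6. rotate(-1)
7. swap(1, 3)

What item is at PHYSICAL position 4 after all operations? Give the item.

Answer: A

Derivation:
After op 1 (swap(0, 1)): offset=0, physical=[B,A,C,D,E], logical=[B,A,C,D,E]
After op 2 (replace(0, 'b')): offset=0, physical=[b,A,C,D,E], logical=[b,A,C,D,E]
After op 3 (swap(2, 4)): offset=0, physical=[b,A,E,D,C], logical=[b,A,E,D,C]
After op 4 (rotate(+1)): offset=1, physical=[b,A,E,D,C], logical=[A,E,D,C,b]
After op 5 (rotate(-2)): offset=4, physical=[b,A,E,D,C], logical=[C,b,A,E,D]
After op 6 (rotate(-1)): offset=3, physical=[b,A,E,D,C], logical=[D,C,b,A,E]
After op 7 (swap(1, 3)): offset=3, physical=[b,C,E,D,A], logical=[D,A,b,C,E]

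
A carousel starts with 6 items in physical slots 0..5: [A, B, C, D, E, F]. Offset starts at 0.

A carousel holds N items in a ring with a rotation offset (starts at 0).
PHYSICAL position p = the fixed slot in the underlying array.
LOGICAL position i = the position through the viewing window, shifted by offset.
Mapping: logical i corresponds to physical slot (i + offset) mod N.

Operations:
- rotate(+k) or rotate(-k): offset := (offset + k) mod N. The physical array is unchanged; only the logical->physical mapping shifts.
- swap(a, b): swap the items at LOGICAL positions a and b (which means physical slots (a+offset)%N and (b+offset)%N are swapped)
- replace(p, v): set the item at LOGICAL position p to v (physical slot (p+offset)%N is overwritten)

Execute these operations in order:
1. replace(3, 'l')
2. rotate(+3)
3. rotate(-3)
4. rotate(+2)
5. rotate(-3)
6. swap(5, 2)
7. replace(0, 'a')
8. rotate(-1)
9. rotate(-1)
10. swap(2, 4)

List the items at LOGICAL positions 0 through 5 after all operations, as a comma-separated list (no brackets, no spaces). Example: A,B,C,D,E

Answer: l,B,E,A,a,C

Derivation:
After op 1 (replace(3, 'l')): offset=0, physical=[A,B,C,l,E,F], logical=[A,B,C,l,E,F]
After op 2 (rotate(+3)): offset=3, physical=[A,B,C,l,E,F], logical=[l,E,F,A,B,C]
After op 3 (rotate(-3)): offset=0, physical=[A,B,C,l,E,F], logical=[A,B,C,l,E,F]
After op 4 (rotate(+2)): offset=2, physical=[A,B,C,l,E,F], logical=[C,l,E,F,A,B]
After op 5 (rotate(-3)): offset=5, physical=[A,B,C,l,E,F], logical=[F,A,B,C,l,E]
After op 6 (swap(5, 2)): offset=5, physical=[A,E,C,l,B,F], logical=[F,A,E,C,l,B]
After op 7 (replace(0, 'a')): offset=5, physical=[A,E,C,l,B,a], logical=[a,A,E,C,l,B]
After op 8 (rotate(-1)): offset=4, physical=[A,E,C,l,B,a], logical=[B,a,A,E,C,l]
After op 9 (rotate(-1)): offset=3, physical=[A,E,C,l,B,a], logical=[l,B,a,A,E,C]
After op 10 (swap(2, 4)): offset=3, physical=[A,a,C,l,B,E], logical=[l,B,E,A,a,C]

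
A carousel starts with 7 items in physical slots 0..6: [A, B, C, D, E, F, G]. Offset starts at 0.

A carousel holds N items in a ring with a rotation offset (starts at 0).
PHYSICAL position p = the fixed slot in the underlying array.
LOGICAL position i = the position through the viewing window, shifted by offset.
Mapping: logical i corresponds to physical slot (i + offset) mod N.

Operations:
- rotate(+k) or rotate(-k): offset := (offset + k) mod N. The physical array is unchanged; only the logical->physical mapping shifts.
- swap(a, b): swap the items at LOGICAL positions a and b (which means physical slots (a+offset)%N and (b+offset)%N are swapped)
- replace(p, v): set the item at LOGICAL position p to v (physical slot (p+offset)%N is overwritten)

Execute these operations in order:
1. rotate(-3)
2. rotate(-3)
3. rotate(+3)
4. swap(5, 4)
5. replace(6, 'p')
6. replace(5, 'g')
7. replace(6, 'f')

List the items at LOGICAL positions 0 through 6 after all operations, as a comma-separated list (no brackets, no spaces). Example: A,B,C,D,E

Answer: E,F,G,A,C,g,f

Derivation:
After op 1 (rotate(-3)): offset=4, physical=[A,B,C,D,E,F,G], logical=[E,F,G,A,B,C,D]
After op 2 (rotate(-3)): offset=1, physical=[A,B,C,D,E,F,G], logical=[B,C,D,E,F,G,A]
After op 3 (rotate(+3)): offset=4, physical=[A,B,C,D,E,F,G], logical=[E,F,G,A,B,C,D]
After op 4 (swap(5, 4)): offset=4, physical=[A,C,B,D,E,F,G], logical=[E,F,G,A,C,B,D]
After op 5 (replace(6, 'p')): offset=4, physical=[A,C,B,p,E,F,G], logical=[E,F,G,A,C,B,p]
After op 6 (replace(5, 'g')): offset=4, physical=[A,C,g,p,E,F,G], logical=[E,F,G,A,C,g,p]
After op 7 (replace(6, 'f')): offset=4, physical=[A,C,g,f,E,F,G], logical=[E,F,G,A,C,g,f]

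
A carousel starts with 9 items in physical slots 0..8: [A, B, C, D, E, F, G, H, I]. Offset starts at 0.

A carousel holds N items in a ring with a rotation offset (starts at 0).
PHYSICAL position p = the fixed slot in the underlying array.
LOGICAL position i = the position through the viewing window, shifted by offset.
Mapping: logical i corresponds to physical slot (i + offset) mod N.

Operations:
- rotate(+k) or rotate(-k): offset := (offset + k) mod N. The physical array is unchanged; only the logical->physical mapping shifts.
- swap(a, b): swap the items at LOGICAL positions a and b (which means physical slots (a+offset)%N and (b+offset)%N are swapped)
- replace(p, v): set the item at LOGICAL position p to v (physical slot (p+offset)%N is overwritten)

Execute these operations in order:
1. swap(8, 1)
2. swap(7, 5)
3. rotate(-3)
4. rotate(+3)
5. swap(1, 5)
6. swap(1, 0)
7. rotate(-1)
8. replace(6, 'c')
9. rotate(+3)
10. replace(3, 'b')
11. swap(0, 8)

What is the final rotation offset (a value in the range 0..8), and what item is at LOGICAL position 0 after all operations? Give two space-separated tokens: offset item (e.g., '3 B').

Answer: 2 A

Derivation:
After op 1 (swap(8, 1)): offset=0, physical=[A,I,C,D,E,F,G,H,B], logical=[A,I,C,D,E,F,G,H,B]
After op 2 (swap(7, 5)): offset=0, physical=[A,I,C,D,E,H,G,F,B], logical=[A,I,C,D,E,H,G,F,B]
After op 3 (rotate(-3)): offset=6, physical=[A,I,C,D,E,H,G,F,B], logical=[G,F,B,A,I,C,D,E,H]
After op 4 (rotate(+3)): offset=0, physical=[A,I,C,D,E,H,G,F,B], logical=[A,I,C,D,E,H,G,F,B]
After op 5 (swap(1, 5)): offset=0, physical=[A,H,C,D,E,I,G,F,B], logical=[A,H,C,D,E,I,G,F,B]
After op 6 (swap(1, 0)): offset=0, physical=[H,A,C,D,E,I,G,F,B], logical=[H,A,C,D,E,I,G,F,B]
After op 7 (rotate(-1)): offset=8, physical=[H,A,C,D,E,I,G,F,B], logical=[B,H,A,C,D,E,I,G,F]
After op 8 (replace(6, 'c')): offset=8, physical=[H,A,C,D,E,c,G,F,B], logical=[B,H,A,C,D,E,c,G,F]
After op 9 (rotate(+3)): offset=2, physical=[H,A,C,D,E,c,G,F,B], logical=[C,D,E,c,G,F,B,H,A]
After op 10 (replace(3, 'b')): offset=2, physical=[H,A,C,D,E,b,G,F,B], logical=[C,D,E,b,G,F,B,H,A]
After op 11 (swap(0, 8)): offset=2, physical=[H,C,A,D,E,b,G,F,B], logical=[A,D,E,b,G,F,B,H,C]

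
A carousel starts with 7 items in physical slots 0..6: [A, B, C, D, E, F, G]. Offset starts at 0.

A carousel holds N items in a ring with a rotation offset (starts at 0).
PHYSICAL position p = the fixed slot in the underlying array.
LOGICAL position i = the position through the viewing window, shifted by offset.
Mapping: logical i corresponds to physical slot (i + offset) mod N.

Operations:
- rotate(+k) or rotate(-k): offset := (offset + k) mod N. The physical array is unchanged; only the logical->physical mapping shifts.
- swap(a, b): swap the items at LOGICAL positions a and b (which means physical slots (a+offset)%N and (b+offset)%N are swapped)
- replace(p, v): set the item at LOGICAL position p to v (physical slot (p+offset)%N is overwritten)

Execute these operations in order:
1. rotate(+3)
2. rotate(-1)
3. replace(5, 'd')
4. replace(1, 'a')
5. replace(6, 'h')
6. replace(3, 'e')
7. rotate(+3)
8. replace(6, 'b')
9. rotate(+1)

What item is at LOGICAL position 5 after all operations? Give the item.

After op 1 (rotate(+3)): offset=3, physical=[A,B,C,D,E,F,G], logical=[D,E,F,G,A,B,C]
After op 2 (rotate(-1)): offset=2, physical=[A,B,C,D,E,F,G], logical=[C,D,E,F,G,A,B]
After op 3 (replace(5, 'd')): offset=2, physical=[d,B,C,D,E,F,G], logical=[C,D,E,F,G,d,B]
After op 4 (replace(1, 'a')): offset=2, physical=[d,B,C,a,E,F,G], logical=[C,a,E,F,G,d,B]
After op 5 (replace(6, 'h')): offset=2, physical=[d,h,C,a,E,F,G], logical=[C,a,E,F,G,d,h]
After op 6 (replace(3, 'e')): offset=2, physical=[d,h,C,a,E,e,G], logical=[C,a,E,e,G,d,h]
After op 7 (rotate(+3)): offset=5, physical=[d,h,C,a,E,e,G], logical=[e,G,d,h,C,a,E]
After op 8 (replace(6, 'b')): offset=5, physical=[d,h,C,a,b,e,G], logical=[e,G,d,h,C,a,b]
After op 9 (rotate(+1)): offset=6, physical=[d,h,C,a,b,e,G], logical=[G,d,h,C,a,b,e]

Answer: b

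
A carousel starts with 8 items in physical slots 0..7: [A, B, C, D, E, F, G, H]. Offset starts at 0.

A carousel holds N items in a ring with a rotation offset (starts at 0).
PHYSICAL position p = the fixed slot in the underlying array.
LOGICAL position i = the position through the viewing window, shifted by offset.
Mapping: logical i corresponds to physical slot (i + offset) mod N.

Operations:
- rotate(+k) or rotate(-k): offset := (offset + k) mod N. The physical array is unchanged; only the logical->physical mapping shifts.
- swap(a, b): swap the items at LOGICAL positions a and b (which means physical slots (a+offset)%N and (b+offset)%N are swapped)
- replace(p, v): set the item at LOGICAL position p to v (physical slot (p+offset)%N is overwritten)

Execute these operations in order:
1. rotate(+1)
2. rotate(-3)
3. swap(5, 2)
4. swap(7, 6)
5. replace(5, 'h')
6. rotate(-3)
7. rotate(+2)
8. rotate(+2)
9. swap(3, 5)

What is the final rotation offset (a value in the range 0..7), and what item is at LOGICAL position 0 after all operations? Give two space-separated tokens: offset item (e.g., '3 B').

Answer: 7 H

Derivation:
After op 1 (rotate(+1)): offset=1, physical=[A,B,C,D,E,F,G,H], logical=[B,C,D,E,F,G,H,A]
After op 2 (rotate(-3)): offset=6, physical=[A,B,C,D,E,F,G,H], logical=[G,H,A,B,C,D,E,F]
After op 3 (swap(5, 2)): offset=6, physical=[D,B,C,A,E,F,G,H], logical=[G,H,D,B,C,A,E,F]
After op 4 (swap(7, 6)): offset=6, physical=[D,B,C,A,F,E,G,H], logical=[G,H,D,B,C,A,F,E]
After op 5 (replace(5, 'h')): offset=6, physical=[D,B,C,h,F,E,G,H], logical=[G,H,D,B,C,h,F,E]
After op 6 (rotate(-3)): offset=3, physical=[D,B,C,h,F,E,G,H], logical=[h,F,E,G,H,D,B,C]
After op 7 (rotate(+2)): offset=5, physical=[D,B,C,h,F,E,G,H], logical=[E,G,H,D,B,C,h,F]
After op 8 (rotate(+2)): offset=7, physical=[D,B,C,h,F,E,G,H], logical=[H,D,B,C,h,F,E,G]
After op 9 (swap(3, 5)): offset=7, physical=[D,B,F,h,C,E,G,H], logical=[H,D,B,F,h,C,E,G]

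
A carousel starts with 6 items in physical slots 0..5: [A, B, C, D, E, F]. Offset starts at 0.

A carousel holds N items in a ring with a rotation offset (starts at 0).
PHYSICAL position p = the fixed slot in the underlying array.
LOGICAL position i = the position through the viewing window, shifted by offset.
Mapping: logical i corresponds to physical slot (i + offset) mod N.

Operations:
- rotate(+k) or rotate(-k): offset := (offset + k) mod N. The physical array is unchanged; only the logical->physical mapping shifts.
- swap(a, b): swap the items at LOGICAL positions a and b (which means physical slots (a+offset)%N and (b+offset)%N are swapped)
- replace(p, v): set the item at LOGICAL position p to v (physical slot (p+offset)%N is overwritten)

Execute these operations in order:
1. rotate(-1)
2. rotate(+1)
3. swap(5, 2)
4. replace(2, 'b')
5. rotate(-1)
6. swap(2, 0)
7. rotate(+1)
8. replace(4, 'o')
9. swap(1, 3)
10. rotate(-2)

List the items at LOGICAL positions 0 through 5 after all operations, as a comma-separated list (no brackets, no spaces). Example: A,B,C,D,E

After op 1 (rotate(-1)): offset=5, physical=[A,B,C,D,E,F], logical=[F,A,B,C,D,E]
After op 2 (rotate(+1)): offset=0, physical=[A,B,C,D,E,F], logical=[A,B,C,D,E,F]
After op 3 (swap(5, 2)): offset=0, physical=[A,B,F,D,E,C], logical=[A,B,F,D,E,C]
After op 4 (replace(2, 'b')): offset=0, physical=[A,B,b,D,E,C], logical=[A,B,b,D,E,C]
After op 5 (rotate(-1)): offset=5, physical=[A,B,b,D,E,C], logical=[C,A,B,b,D,E]
After op 6 (swap(2, 0)): offset=5, physical=[A,C,b,D,E,B], logical=[B,A,C,b,D,E]
After op 7 (rotate(+1)): offset=0, physical=[A,C,b,D,E,B], logical=[A,C,b,D,E,B]
After op 8 (replace(4, 'o')): offset=0, physical=[A,C,b,D,o,B], logical=[A,C,b,D,o,B]
After op 9 (swap(1, 3)): offset=0, physical=[A,D,b,C,o,B], logical=[A,D,b,C,o,B]
After op 10 (rotate(-2)): offset=4, physical=[A,D,b,C,o,B], logical=[o,B,A,D,b,C]

Answer: o,B,A,D,b,C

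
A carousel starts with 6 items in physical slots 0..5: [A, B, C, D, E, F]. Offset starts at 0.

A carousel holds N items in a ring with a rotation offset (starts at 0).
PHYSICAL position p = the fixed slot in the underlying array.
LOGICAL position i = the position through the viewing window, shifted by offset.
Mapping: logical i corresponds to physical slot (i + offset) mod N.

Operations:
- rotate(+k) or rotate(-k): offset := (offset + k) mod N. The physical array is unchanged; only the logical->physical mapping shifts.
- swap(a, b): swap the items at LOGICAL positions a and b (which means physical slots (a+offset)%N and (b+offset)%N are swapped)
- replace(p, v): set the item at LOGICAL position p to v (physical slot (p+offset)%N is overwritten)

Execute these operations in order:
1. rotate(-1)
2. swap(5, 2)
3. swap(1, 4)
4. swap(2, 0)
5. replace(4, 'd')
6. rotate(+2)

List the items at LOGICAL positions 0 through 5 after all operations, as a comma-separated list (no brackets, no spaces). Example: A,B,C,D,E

After op 1 (rotate(-1)): offset=5, physical=[A,B,C,D,E,F], logical=[F,A,B,C,D,E]
After op 2 (swap(5, 2)): offset=5, physical=[A,E,C,D,B,F], logical=[F,A,E,C,D,B]
After op 3 (swap(1, 4)): offset=5, physical=[D,E,C,A,B,F], logical=[F,D,E,C,A,B]
After op 4 (swap(2, 0)): offset=5, physical=[D,F,C,A,B,E], logical=[E,D,F,C,A,B]
After op 5 (replace(4, 'd')): offset=5, physical=[D,F,C,d,B,E], logical=[E,D,F,C,d,B]
After op 6 (rotate(+2)): offset=1, physical=[D,F,C,d,B,E], logical=[F,C,d,B,E,D]

Answer: F,C,d,B,E,D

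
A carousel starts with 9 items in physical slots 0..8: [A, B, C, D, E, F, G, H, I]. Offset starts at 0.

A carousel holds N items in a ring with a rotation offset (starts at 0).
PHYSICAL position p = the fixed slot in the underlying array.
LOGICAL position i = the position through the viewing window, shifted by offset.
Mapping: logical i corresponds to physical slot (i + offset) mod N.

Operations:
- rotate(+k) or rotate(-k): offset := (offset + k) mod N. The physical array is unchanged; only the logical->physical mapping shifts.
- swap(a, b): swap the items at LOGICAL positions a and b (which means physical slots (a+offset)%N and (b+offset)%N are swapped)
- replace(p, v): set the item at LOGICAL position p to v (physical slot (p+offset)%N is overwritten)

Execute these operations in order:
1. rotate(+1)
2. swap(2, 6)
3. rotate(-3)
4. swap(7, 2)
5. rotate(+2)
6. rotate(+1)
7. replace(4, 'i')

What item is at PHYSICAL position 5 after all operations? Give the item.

After op 1 (rotate(+1)): offset=1, physical=[A,B,C,D,E,F,G,H,I], logical=[B,C,D,E,F,G,H,I,A]
After op 2 (swap(2, 6)): offset=1, physical=[A,B,C,H,E,F,G,D,I], logical=[B,C,H,E,F,G,D,I,A]
After op 3 (rotate(-3)): offset=7, physical=[A,B,C,H,E,F,G,D,I], logical=[D,I,A,B,C,H,E,F,G]
After op 4 (swap(7, 2)): offset=7, physical=[F,B,C,H,E,A,G,D,I], logical=[D,I,F,B,C,H,E,A,G]
After op 5 (rotate(+2)): offset=0, physical=[F,B,C,H,E,A,G,D,I], logical=[F,B,C,H,E,A,G,D,I]
After op 6 (rotate(+1)): offset=1, physical=[F,B,C,H,E,A,G,D,I], logical=[B,C,H,E,A,G,D,I,F]
After op 7 (replace(4, 'i')): offset=1, physical=[F,B,C,H,E,i,G,D,I], logical=[B,C,H,E,i,G,D,I,F]

Answer: i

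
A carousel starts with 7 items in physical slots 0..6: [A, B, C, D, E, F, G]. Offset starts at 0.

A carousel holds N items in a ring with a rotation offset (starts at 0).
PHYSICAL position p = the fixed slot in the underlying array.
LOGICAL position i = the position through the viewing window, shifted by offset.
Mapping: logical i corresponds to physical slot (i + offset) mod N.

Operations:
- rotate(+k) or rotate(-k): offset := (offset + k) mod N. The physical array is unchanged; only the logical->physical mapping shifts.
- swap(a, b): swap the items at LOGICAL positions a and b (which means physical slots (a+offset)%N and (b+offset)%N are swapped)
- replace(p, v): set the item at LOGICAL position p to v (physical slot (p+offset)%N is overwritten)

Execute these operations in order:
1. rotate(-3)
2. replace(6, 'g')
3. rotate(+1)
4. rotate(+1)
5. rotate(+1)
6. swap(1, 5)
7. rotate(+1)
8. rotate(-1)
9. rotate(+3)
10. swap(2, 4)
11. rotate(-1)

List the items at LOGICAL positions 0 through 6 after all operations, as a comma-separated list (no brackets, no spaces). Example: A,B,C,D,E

After op 1 (rotate(-3)): offset=4, physical=[A,B,C,D,E,F,G], logical=[E,F,G,A,B,C,D]
After op 2 (replace(6, 'g')): offset=4, physical=[A,B,C,g,E,F,G], logical=[E,F,G,A,B,C,g]
After op 3 (rotate(+1)): offset=5, physical=[A,B,C,g,E,F,G], logical=[F,G,A,B,C,g,E]
After op 4 (rotate(+1)): offset=6, physical=[A,B,C,g,E,F,G], logical=[G,A,B,C,g,E,F]
After op 5 (rotate(+1)): offset=0, physical=[A,B,C,g,E,F,G], logical=[A,B,C,g,E,F,G]
After op 6 (swap(1, 5)): offset=0, physical=[A,F,C,g,E,B,G], logical=[A,F,C,g,E,B,G]
After op 7 (rotate(+1)): offset=1, physical=[A,F,C,g,E,B,G], logical=[F,C,g,E,B,G,A]
After op 8 (rotate(-1)): offset=0, physical=[A,F,C,g,E,B,G], logical=[A,F,C,g,E,B,G]
After op 9 (rotate(+3)): offset=3, physical=[A,F,C,g,E,B,G], logical=[g,E,B,G,A,F,C]
After op 10 (swap(2, 4)): offset=3, physical=[B,F,C,g,E,A,G], logical=[g,E,A,G,B,F,C]
After op 11 (rotate(-1)): offset=2, physical=[B,F,C,g,E,A,G], logical=[C,g,E,A,G,B,F]

Answer: C,g,E,A,G,B,F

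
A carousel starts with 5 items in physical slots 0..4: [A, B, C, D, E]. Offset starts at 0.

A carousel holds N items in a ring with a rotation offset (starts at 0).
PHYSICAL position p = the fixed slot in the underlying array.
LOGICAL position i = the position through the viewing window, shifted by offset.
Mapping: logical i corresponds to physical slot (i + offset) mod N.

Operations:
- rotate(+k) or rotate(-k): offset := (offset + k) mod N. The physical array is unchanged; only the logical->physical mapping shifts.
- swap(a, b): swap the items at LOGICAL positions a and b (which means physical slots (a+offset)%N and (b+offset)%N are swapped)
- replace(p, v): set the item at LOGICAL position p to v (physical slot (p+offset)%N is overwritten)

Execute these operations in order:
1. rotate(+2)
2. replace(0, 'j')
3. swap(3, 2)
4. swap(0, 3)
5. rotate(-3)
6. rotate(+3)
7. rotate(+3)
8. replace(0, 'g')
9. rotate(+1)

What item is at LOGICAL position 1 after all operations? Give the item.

Answer: E

Derivation:
After op 1 (rotate(+2)): offset=2, physical=[A,B,C,D,E], logical=[C,D,E,A,B]
After op 2 (replace(0, 'j')): offset=2, physical=[A,B,j,D,E], logical=[j,D,E,A,B]
After op 3 (swap(3, 2)): offset=2, physical=[E,B,j,D,A], logical=[j,D,A,E,B]
After op 4 (swap(0, 3)): offset=2, physical=[j,B,E,D,A], logical=[E,D,A,j,B]
After op 5 (rotate(-3)): offset=4, physical=[j,B,E,D,A], logical=[A,j,B,E,D]
After op 6 (rotate(+3)): offset=2, physical=[j,B,E,D,A], logical=[E,D,A,j,B]
After op 7 (rotate(+3)): offset=0, physical=[j,B,E,D,A], logical=[j,B,E,D,A]
After op 8 (replace(0, 'g')): offset=0, physical=[g,B,E,D,A], logical=[g,B,E,D,A]
After op 9 (rotate(+1)): offset=1, physical=[g,B,E,D,A], logical=[B,E,D,A,g]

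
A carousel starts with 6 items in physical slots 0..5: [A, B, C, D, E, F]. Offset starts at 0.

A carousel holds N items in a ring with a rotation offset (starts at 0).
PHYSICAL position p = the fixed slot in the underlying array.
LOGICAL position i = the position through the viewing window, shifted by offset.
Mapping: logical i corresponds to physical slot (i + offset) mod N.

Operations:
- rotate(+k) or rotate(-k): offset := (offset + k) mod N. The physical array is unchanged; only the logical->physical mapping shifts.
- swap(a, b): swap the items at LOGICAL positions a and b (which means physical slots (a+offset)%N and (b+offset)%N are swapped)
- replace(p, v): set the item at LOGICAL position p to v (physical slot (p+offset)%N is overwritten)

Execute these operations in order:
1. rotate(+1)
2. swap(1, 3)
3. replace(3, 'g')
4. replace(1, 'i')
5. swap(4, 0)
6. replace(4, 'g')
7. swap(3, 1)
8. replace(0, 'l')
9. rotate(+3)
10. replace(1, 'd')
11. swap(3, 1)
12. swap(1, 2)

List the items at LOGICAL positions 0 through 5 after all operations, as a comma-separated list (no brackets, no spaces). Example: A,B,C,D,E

Answer: i,A,l,d,g,D

Derivation:
After op 1 (rotate(+1)): offset=1, physical=[A,B,C,D,E,F], logical=[B,C,D,E,F,A]
After op 2 (swap(1, 3)): offset=1, physical=[A,B,E,D,C,F], logical=[B,E,D,C,F,A]
After op 3 (replace(3, 'g')): offset=1, physical=[A,B,E,D,g,F], logical=[B,E,D,g,F,A]
After op 4 (replace(1, 'i')): offset=1, physical=[A,B,i,D,g,F], logical=[B,i,D,g,F,A]
After op 5 (swap(4, 0)): offset=1, physical=[A,F,i,D,g,B], logical=[F,i,D,g,B,A]
After op 6 (replace(4, 'g')): offset=1, physical=[A,F,i,D,g,g], logical=[F,i,D,g,g,A]
After op 7 (swap(3, 1)): offset=1, physical=[A,F,g,D,i,g], logical=[F,g,D,i,g,A]
After op 8 (replace(0, 'l')): offset=1, physical=[A,l,g,D,i,g], logical=[l,g,D,i,g,A]
After op 9 (rotate(+3)): offset=4, physical=[A,l,g,D,i,g], logical=[i,g,A,l,g,D]
After op 10 (replace(1, 'd')): offset=4, physical=[A,l,g,D,i,d], logical=[i,d,A,l,g,D]
After op 11 (swap(3, 1)): offset=4, physical=[A,d,g,D,i,l], logical=[i,l,A,d,g,D]
After op 12 (swap(1, 2)): offset=4, physical=[l,d,g,D,i,A], logical=[i,A,l,d,g,D]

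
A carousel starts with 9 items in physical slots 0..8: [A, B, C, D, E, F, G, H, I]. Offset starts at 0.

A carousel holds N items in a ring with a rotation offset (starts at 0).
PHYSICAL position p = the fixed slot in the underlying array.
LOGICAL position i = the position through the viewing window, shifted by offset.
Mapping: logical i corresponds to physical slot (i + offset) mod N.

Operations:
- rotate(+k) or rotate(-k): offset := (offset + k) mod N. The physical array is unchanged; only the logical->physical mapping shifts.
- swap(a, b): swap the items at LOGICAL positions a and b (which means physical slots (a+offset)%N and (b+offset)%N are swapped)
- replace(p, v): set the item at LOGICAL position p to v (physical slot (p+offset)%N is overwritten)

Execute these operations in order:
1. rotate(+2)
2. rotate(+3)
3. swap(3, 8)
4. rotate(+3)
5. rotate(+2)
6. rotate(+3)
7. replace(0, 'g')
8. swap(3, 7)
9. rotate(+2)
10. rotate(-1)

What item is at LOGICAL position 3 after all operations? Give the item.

Answer: E

Derivation:
After op 1 (rotate(+2)): offset=2, physical=[A,B,C,D,E,F,G,H,I], logical=[C,D,E,F,G,H,I,A,B]
After op 2 (rotate(+3)): offset=5, physical=[A,B,C,D,E,F,G,H,I], logical=[F,G,H,I,A,B,C,D,E]
After op 3 (swap(3, 8)): offset=5, physical=[A,B,C,D,I,F,G,H,E], logical=[F,G,H,E,A,B,C,D,I]
After op 4 (rotate(+3)): offset=8, physical=[A,B,C,D,I,F,G,H,E], logical=[E,A,B,C,D,I,F,G,H]
After op 5 (rotate(+2)): offset=1, physical=[A,B,C,D,I,F,G,H,E], logical=[B,C,D,I,F,G,H,E,A]
After op 6 (rotate(+3)): offset=4, physical=[A,B,C,D,I,F,G,H,E], logical=[I,F,G,H,E,A,B,C,D]
After op 7 (replace(0, 'g')): offset=4, physical=[A,B,C,D,g,F,G,H,E], logical=[g,F,G,H,E,A,B,C,D]
After op 8 (swap(3, 7)): offset=4, physical=[A,B,H,D,g,F,G,C,E], logical=[g,F,G,C,E,A,B,H,D]
After op 9 (rotate(+2)): offset=6, physical=[A,B,H,D,g,F,G,C,E], logical=[G,C,E,A,B,H,D,g,F]
After op 10 (rotate(-1)): offset=5, physical=[A,B,H,D,g,F,G,C,E], logical=[F,G,C,E,A,B,H,D,g]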